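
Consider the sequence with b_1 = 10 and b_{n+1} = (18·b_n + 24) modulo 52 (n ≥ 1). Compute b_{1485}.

36

Listing terms: b_1 = 10, b_2 = 48, b_3 = 4, b_4 = 44, b_5 = 36, b_6 = 48.
Since b_6 = b_2 = 48, the sequence is eventually periodic: after a pre-period of length 1 it cycles with period 4.
For n ≥ 2, b_n depends only on (n - 2) mod 4. (1485 - 2) mod 4 = 3, so b_{1485} = b_5 = 36.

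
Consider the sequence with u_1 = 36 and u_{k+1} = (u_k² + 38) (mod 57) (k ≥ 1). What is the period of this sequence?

u_1 = 36,  u_2 = 23,  u_3 = 54,  u_4 = 47,  u_5 = 24,  u_6 = 44,  u_7 = 36.
Since u_7 = u_1 = 36, the sequence is periodic with period 6.

6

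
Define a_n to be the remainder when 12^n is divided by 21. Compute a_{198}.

We have a_0 = 1,  a_1 = 12,  a_2 = 18,  a_3 = 6,  a_4 = 9,  a_5 = 3,  a_6 = 15,  a_7 = 12.
Since a_7 = a_1 = 12, the sequence is eventually periodic: after a pre-period of length 1 it cycles with period 6.
For n ≥ 1, a_n depends only on (n - 1) mod 6. (198 - 1) mod 6 = 5, so a_{198} = a_6 = 15.

15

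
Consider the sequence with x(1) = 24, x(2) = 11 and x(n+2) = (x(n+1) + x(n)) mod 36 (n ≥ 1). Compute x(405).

We have x(1) = 24, x(2) = 11, x(3) = 35, x(4) = 10, x(5) = 9, x(6) = 19, x(7) = 28, x(8) = 11, x(9) = 3, x(10) = 14, x(11) = 17, x(12) = 31, x(13) = 12, x(14) = 7, x(15) = 19, x(16) = 26, x(17) = 9, x(18) = 35, x(19) = 8, x(20) = 7, x(21) = 15, x(22) = 22, x(23) = 1, x(24) = 23, x(25) = 24, x(26) = 11.
The sequence repeats with period 24.
So x(405) = x(1 + ((405-1) mod 24)) = x(21) = 15.

15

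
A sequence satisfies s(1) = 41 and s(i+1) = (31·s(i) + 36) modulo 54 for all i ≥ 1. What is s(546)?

s(1) = 41, s(2) = 11, s(3) = 53, s(4) = 5, s(5) = 29, s(6) = 17, s(7) = 23, s(8) = 47, s(9) = 35, s(10) = 41.
Since s(10) = s(1) = 41, the sequence is periodic with period 9.
So s(546) = s(1 + ((546-1) mod 9)) = s(6) = 17.

17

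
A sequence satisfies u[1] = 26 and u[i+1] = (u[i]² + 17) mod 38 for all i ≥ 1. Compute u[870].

Computing terms: u[1] = 26, u[2] = 9, u[3] = 22, u[4] = 7, u[5] = 28, u[6] = 3, u[7] = 26.
The sequence repeats with period 6.
(870 - 1) mod 6 = 5, so u[870] = u[6] = 3.

3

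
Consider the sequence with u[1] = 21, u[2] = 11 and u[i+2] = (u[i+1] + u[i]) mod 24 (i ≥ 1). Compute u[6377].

Listing terms: u[1] = 21, u[2] = 11, u[3] = 8, u[4] = 19, u[5] = 3, u[6] = 22, u[7] = 1, u[8] = 23, u[9] = 0, u[10] = 23, u[11] = 23, u[12] = 22, u[13] = 21, u[14] = 19, u[15] = 16, u[16] = 11, u[17] = 3, u[18] = 14, u[19] = 17, u[20] = 7, u[21] = 0, u[22] = 7, u[23] = 7, u[24] = 14, u[25] = 21, u[26] = 11.
Since (u[25], u[26]) = (u[1], u[2]) = (21, 11) (two consecutive terms determine the rest), the sequence is periodic with period 24.
So u[6377] = u[1 + ((6377-1) mod 24)] = u[17] = 3.

3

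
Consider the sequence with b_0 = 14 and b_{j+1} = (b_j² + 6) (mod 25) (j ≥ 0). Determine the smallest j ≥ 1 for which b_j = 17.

Listing terms: b_0 = 14; b_1 = 2; b_2 = 10; b_3 = 6; b_4 = 17; b_5 = 20; b_6 = 6.
Since b_6 = b_3 = 6, the sequence is eventually periodic: after a pre-period of length 3 it cycles with period 3.
The value 17 first appears (with j ≥ 1) at b_4.

4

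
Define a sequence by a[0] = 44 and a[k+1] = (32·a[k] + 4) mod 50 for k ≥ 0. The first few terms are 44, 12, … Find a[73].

a[0] = 44,  a[1] = 12,  a[2] = 38,  a[3] = 20,  a[4] = 44.
Since a[4] = a[0] = 44, the sequence is periodic with period 4.
(73 - 0) mod 4 = 1, so a[73] = a[1] = 12.

12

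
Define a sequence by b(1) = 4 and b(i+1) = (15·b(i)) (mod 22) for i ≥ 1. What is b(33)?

b(1) = 4; b(2) = 16; b(3) = 20; b(4) = 14; b(5) = 12; b(6) = 4.
The sequence repeats with period 5.
So b(33) = b(1 + ((33-1) mod 5)) = b(3) = 20.

20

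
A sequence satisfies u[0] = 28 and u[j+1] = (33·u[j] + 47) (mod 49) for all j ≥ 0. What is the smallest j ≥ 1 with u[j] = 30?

u[0] = 28; u[1] = 40; u[2] = 44; u[3] = 29; u[4] = 24; u[5] = 6; u[6] = 0; u[7] = 47; u[8] = 30; u[9] = 8; u[10] = 17; u[11] = 20; u[12] = 21; u[13] = 5; u[14] = 16; u[15] = 36; u[16] = 10; u[17] = 34; u[18] = 42; u[19] = 12; u[20] = 2; u[21] = 15; u[22] = 3; u[23] = 48; u[24] = 14; u[25] = 19; u[26] = 37; u[27] = 43; u[28] = 45; u[29] = 13; u[30] = 35; u[31] = 26; u[32] = 23; u[33] = 22; u[34] = 38; u[35] = 27; u[36] = 7; u[37] = 33; u[38] = 9; u[39] = 1; u[40] = 31; u[41] = 41; u[42] = 28.
The sequence repeats with period 42.
The value 30 first appears (with j ≥ 1) at u[8].

8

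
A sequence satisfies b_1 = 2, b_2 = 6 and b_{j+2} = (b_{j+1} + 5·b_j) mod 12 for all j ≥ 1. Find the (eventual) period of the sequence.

6

b_1 = 2; b_2 = 6; b_3 = 4; b_4 = 10; b_5 = 6; b_6 = 8; b_7 = 2; b_8 = 6.
The sequence repeats with period 6.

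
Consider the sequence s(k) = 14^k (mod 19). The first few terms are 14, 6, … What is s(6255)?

s(1) = 14,  s(2) = 6,  s(3) = 8,  s(4) = 17,  s(5) = 10,  s(6) = 7,  s(7) = 3,  s(8) = 4,  s(9) = 18,  s(10) = 5,  s(11) = 13,  s(12) = 11,  s(13) = 2,  s(14) = 9,  s(15) = 12,  s(16) = 16,  s(17) = 15,  s(18) = 1,  s(19) = 14.
Since s(19) = s(1) = 14, the sequence is periodic with period 18.
(6255 - 1) mod 18 = 8, so s(6255) = s(9) = 18.

18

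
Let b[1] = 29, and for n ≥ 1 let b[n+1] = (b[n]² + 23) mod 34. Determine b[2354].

b[1] = 29; b[2] = 14; b[3] = 15; b[4] = 10; b[5] = 21; b[6] = 22; b[7] = 31; b[8] = 32; b[9] = 27; b[10] = 4; b[11] = 5; b[12] = 14.
Since b[12] = b[2] = 14, the sequence is eventually periodic: after a pre-period of length 1 it cycles with period 10.
For n ≥ 2, b[n] depends only on (n - 2) mod 10. (2354 - 2) mod 10 = 2, so b[2354] = b[4] = 10.

10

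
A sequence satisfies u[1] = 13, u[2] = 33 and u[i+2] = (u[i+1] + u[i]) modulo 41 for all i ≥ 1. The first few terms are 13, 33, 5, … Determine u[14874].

33

u[1] = 13, u[2] = 33, u[3] = 5, u[4] = 38, u[5] = 2, u[6] = 40, u[7] = 1, u[8] = 0, u[9] = 1, u[10] = 1, u[11] = 2, u[12] = 3, u[13] = 5, u[14] = 8, u[15] = 13, u[16] = 21, u[17] = 34, u[18] = 14, u[19] = 7, u[20] = 21, u[21] = 28, u[22] = 8, u[23] = 36, u[24] = 3, u[25] = 39, u[26] = 1, u[27] = 40, u[28] = 0, u[29] = 40, u[30] = 40, u[31] = 39, u[32] = 38, u[33] = 36, u[34] = 33, u[35] = 28, u[36] = 20, u[37] = 7, u[38] = 27, u[39] = 34, u[40] = 20, u[41] = 13, u[42] = 33.
The sequence repeats with period 40.
(14874 - 1) mod 40 = 33, so u[14874] = u[34] = 33.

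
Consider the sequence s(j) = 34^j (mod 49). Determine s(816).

s(0) = 1,  s(1) = 34,  s(2) = 29,  s(3) = 6,  s(4) = 8,  s(5) = 27,  s(6) = 36,  s(7) = 48,  s(8) = 15,  s(9) = 20,  s(10) = 43,  s(11) = 41,  s(12) = 22,  s(13) = 13,  s(14) = 1.
The sequence repeats with period 14.
So s(816) = s(0 + ((816-0) mod 14)) = s(4) = 8.

8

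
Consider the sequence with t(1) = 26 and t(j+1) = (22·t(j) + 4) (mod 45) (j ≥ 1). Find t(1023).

16

t(1) = 26, t(2) = 36, t(3) = 31, t(4) = 11, t(5) = 21, t(6) = 16, t(7) = 41, t(8) = 6, t(9) = 1, t(10) = 26.
The sequence repeats with period 9.
(1023 - 1) mod 9 = 5, so t(1023) = t(6) = 16.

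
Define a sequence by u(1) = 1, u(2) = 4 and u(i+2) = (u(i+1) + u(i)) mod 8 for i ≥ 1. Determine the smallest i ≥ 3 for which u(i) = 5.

3

Computing terms: u(1) = 1; u(2) = 4; u(3) = 5; u(4) = 1; u(5) = 6; u(6) = 7; u(7) = 5; u(8) = 4; u(9) = 1; u(10) = 5; u(11) = 6; u(12) = 3; u(13) = 1; u(14) = 4.
Since (u(13), u(14)) = (u(1), u(2)) = (1, 4) (two consecutive terms determine the rest), the sequence is periodic with period 12.
The value 5 first appears (with i ≥ 3) at u(3).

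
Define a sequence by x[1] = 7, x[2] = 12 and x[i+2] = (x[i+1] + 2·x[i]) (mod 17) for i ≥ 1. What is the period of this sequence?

x[1] = 7; x[2] = 12; x[3] = 9; x[4] = 16; x[5] = 0; x[6] = 15; x[7] = 15; x[8] = 11; x[9] = 7; x[10] = 12.
The sequence repeats with period 8.

8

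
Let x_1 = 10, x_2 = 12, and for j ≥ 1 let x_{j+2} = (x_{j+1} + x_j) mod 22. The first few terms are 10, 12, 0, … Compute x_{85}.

x_1 = 10; x_2 = 12; x_3 = 0; x_4 = 12; x_5 = 12; x_6 = 2; x_7 = 14; x_8 = 16; x_9 = 8; x_{10} = 2; x_{11} = 10; x_{12} = 12.
Since (x_{11}, x_{12}) = (x_1, x_2) = (10, 12) (two consecutive terms determine the rest), the sequence is periodic with period 10.
So x_{85} = x_{1 + ((85-1) mod 10)} = x_5 = 12.

12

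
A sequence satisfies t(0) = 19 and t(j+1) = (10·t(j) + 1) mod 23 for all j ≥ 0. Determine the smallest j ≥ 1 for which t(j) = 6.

15

Listing terms: t(0) = 19,  t(1) = 7,  t(2) = 2,  t(3) = 21,  t(4) = 4,  t(5) = 18,  t(6) = 20,  t(7) = 17,  t(8) = 10,  t(9) = 9,  t(10) = 22,  t(11) = 14,  t(12) = 3,  t(13) = 8,  t(14) = 12,  t(15) = 6,  t(16) = 15,  t(17) = 13,  t(18) = 16,  t(19) = 0,  t(20) = 1,  t(21) = 11,  t(22) = 19.
Since t(22) = t(0) = 19, the sequence is periodic with period 22.
The value 6 first appears (with j ≥ 1) at t(15).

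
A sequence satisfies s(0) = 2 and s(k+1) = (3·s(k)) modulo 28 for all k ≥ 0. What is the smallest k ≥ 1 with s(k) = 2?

6

s(0) = 2,  s(1) = 6,  s(2) = 18,  s(3) = 26,  s(4) = 22,  s(5) = 10,  s(6) = 2.
The sequence repeats with period 6.
The value 2 next appears (with k ≥ 1) at s(6).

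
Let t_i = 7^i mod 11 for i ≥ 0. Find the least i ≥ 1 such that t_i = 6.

Listing terms: t_0 = 1, t_1 = 7, t_2 = 5, t_3 = 2, t_4 = 3, t_5 = 10, t_6 = 4, t_7 = 6, t_8 = 9, t_9 = 8, t_{10} = 1.
The sequence repeats with period 10.
The value 6 first appears (with i ≥ 1) at t_7.

7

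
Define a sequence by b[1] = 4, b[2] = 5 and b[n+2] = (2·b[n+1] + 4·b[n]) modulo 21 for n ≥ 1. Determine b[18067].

Listing terms: b[1] = 4,  b[2] = 5,  b[3] = 5,  b[4] = 9,  b[5] = 17,  b[6] = 7,  b[7] = 19,  b[8] = 3,  b[9] = 19,  b[10] = 8,  b[11] = 8,  b[12] = 6,  b[13] = 2,  b[14] = 7,  b[15] = 1,  b[16] = 9,  b[17] = 1,  b[18] = 17,  b[19] = 17,  b[20] = 18,  b[21] = 20,  b[22] = 7,  b[23] = 10,  b[24] = 6,  b[25] = 10,  b[26] = 2,  b[27] = 2,  b[28] = 12,  b[29] = 11,  b[30] = 7,  b[31] = 16,  b[32] = 18,  b[33] = 16,  b[34] = 20,  b[35] = 20,  b[36] = 15,  b[37] = 5,  b[38] = 7,  b[39] = 13,  b[40] = 12,  b[41] = 13,  b[42] = 11,  b[43] = 11,  b[44] = 3,  b[45] = 8,  b[46] = 7,  b[47] = 4,  b[48] = 15,  b[49] = 4,  b[50] = 5.
Since (b[49], b[50]) = (b[1], b[2]) = (4, 5) (two consecutive terms determine the rest), the sequence is periodic with period 48.
(18067 - 1) mod 48 = 18, so b[18067] = b[19] = 17.

17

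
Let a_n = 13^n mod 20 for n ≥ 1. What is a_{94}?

Listing terms: a_1 = 13; a_2 = 9; a_3 = 17; a_4 = 1; a_5 = 13.
Since a_5 = a_1 = 13, the sequence is periodic with period 4.
(94 - 1) mod 4 = 1, so a_{94} = a_2 = 9.

9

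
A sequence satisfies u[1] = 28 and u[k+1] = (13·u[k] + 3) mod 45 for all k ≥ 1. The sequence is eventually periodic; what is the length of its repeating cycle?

12

Listing terms: u[1] = 28; u[2] = 7; u[3] = 4; u[4] = 10; u[5] = 43; u[6] = 22; u[7] = 19; u[8] = 25; u[9] = 13; u[10] = 37; u[11] = 34; u[12] = 40; u[13] = 28.
The sequence repeats with period 12.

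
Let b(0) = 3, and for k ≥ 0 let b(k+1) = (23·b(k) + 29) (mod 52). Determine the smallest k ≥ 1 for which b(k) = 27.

Computing terms: b(0) = 3, b(1) = 46, b(2) = 47, b(3) = 18, b(4) = 27, b(5) = 26, b(6) = 3.
Since b(6) = b(0) = 3, the sequence is periodic with period 6.
The value 27 first appears (with k ≥ 1) at b(4).

4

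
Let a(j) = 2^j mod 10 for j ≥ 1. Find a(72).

a(1) = 2, a(2) = 4, a(3) = 8, a(4) = 6, a(5) = 2.
Since a(5) = a(1) = 2, the sequence is periodic with period 4.
So a(72) = a(1 + ((72-1) mod 4)) = a(4) = 6.

6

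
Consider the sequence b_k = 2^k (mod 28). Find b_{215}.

b_1 = 2; b_2 = 4; b_3 = 8; b_4 = 16; b_5 = 4.
Since b_5 = b_2 = 4, the sequence is eventually periodic: after a pre-period of length 1 it cycles with period 3.
For k ≥ 2, b_k depends only on (k - 2) mod 3. (215 - 2) mod 3 = 0, so b_{215} = b_2 = 4.

4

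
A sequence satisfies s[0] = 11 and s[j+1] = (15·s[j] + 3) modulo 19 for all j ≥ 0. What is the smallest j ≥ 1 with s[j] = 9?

s[0] = 11,  s[1] = 16,  s[2] = 15,  s[3] = 0,  s[4] = 3,  s[5] = 10,  s[6] = 1,  s[7] = 18,  s[8] = 7,  s[9] = 13,  s[10] = 8,  s[11] = 9,  s[12] = 5,  s[13] = 2,  s[14] = 14,  s[15] = 4,  s[16] = 6,  s[17] = 17,  s[18] = 11.
Since s[18] = s[0] = 11, the sequence is periodic with period 18.
The value 9 first appears (with j ≥ 1) at s[11].

11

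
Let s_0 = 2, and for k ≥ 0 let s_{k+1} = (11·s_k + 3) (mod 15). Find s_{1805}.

s_0 = 2, s_1 = 10, s_2 = 8, s_3 = 1, s_4 = 14, s_5 = 7, s_6 = 5, s_7 = 13, s_8 = 11, s_9 = 4, s_{10} = 2.
Since s_{10} = s_0 = 2, the sequence is periodic with period 10.
So s_{1805} = s_{0 + ((1805-0) mod 10)} = s_5 = 7.

7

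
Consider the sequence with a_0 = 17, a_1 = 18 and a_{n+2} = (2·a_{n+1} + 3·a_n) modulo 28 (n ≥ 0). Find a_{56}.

We have a_0 = 17,  a_1 = 18,  a_2 = 3,  a_3 = 4,  a_4 = 17,  a_5 = 18.
The sequence repeats with period 4.
(56 - 0) mod 4 = 0, so a_{56} = a_0 = 17.

17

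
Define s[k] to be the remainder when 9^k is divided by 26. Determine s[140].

Computing terms: s[1] = 9,  s[2] = 3,  s[3] = 1,  s[4] = 9.
Since s[4] = s[1] = 9, the sequence is periodic with period 3.
So s[140] = s[1 + ((140-1) mod 3)] = s[2] = 3.

3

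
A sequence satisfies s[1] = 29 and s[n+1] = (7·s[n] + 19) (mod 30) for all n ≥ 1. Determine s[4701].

19

We have s[1] = 29,  s[2] = 12,  s[3] = 13,  s[4] = 20,  s[5] = 9,  s[6] = 22,  s[7] = 23,  s[8] = 0,  s[9] = 19,  s[10] = 2,  s[11] = 3,  s[12] = 10,  s[13] = 29.
The sequence repeats with period 12.
(4701 - 1) mod 12 = 8, so s[4701] = s[9] = 19.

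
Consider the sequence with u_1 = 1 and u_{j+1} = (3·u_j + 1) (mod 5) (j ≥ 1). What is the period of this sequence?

Computing terms: u_1 = 1, u_2 = 4, u_3 = 3, u_4 = 0, u_5 = 1.
The sequence repeats with period 4.

4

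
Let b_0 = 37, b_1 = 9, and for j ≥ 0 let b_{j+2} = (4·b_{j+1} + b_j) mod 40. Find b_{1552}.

Computing terms: b_0 = 37, b_1 = 9, b_2 = 33, b_3 = 21, b_4 = 37, b_5 = 9.
Since (b_4, b_5) = (b_0, b_1) = (37, 9) (two consecutive terms determine the rest), the sequence is periodic with period 4.
So b_{1552} = b_{0 + ((1552-0) mod 4)} = b_0 = 37.

37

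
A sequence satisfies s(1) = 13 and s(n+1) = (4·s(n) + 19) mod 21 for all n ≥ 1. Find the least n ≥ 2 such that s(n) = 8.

s(1) = 13; s(2) = 8; s(3) = 9; s(4) = 13.
The sequence repeats with period 3.
The value 8 first appears (with n ≥ 2) at s(2).

2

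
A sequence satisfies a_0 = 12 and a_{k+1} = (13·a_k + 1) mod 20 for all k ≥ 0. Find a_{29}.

17

Computing terms: a_0 = 12, a_1 = 17, a_2 = 2, a_3 = 7, a_4 = 12.
Since a_4 = a_0 = 12, the sequence is periodic with period 4.
(29 - 0) mod 4 = 1, so a_{29} = a_1 = 17.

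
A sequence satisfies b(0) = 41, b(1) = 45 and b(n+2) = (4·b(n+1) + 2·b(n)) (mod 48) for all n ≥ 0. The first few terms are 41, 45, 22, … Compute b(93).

16

We have b(0) = 41, b(1) = 45, b(2) = 22, b(3) = 34, b(4) = 36, b(5) = 20, b(6) = 8, b(7) = 24, b(8) = 16, b(9) = 16, b(10) = 0, b(11) = 32, b(12) = 32, b(13) = 0, b(14) = 16, b(15) = 16.
Since (b(14), b(15)) = (b(8), b(9)) = (16, 16) (two consecutive terms determine the rest), the sequence is eventually periodic: after a pre-period of length 8 it cycles with period 6.
For n ≥ 8, b(n) depends only on (n - 8) mod 6. (93 - 8) mod 6 = 1, so b(93) = b(9) = 16.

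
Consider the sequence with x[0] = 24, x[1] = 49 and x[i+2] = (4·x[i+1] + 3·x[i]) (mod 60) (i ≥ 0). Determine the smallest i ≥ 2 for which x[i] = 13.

We have x[0] = 24,  x[1] = 49,  x[2] = 28,  x[3] = 19,  x[4] = 40,  x[5] = 37,  x[6] = 28,  x[7] = 43,  x[8] = 16,  x[9] = 13,  x[10] = 40,  x[11] = 19,  x[12] = 16,  x[13] = 1,  x[14] = 52,  x[15] = 31,  x[16] = 40,  x[17] = 13,  x[18] = 52,  x[19] = 7,  x[20] = 4,  x[21] = 37,  x[22] = 40,  x[23] = 31,  x[24] = 4,  x[25] = 49,  x[26] = 28.
Since (x[25], x[26]) = (x[1], x[2]) = (49, 28) (two consecutive terms determine the rest), the sequence is eventually periodic: after a pre-period of length 1 it cycles with period 24.
The value 13 first appears (with i ≥ 2) at x[9].

9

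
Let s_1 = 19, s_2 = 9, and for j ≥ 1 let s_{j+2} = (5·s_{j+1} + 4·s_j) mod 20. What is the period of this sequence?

We have s_1 = 19,  s_2 = 9,  s_3 = 1,  s_4 = 1,  s_5 = 9,  s_6 = 9,  s_7 = 1.
Since (s_6, s_7) = (s_2, s_3) = (9, 1) (two consecutive terms determine the rest), the sequence is eventually periodic: after a pre-period of length 1 it cycles with period 4.

4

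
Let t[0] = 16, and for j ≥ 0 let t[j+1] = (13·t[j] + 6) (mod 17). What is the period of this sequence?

Listing terms: t[0] = 16,  t[1] = 10,  t[2] = 0,  t[3] = 6,  t[4] = 16.
The sequence repeats with period 4.

4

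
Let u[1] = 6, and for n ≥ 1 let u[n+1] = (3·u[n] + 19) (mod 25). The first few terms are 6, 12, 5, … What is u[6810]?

2

u[1] = 6; u[2] = 12; u[3] = 5; u[4] = 9; u[5] = 21; u[6] = 7; u[7] = 15; u[8] = 14; u[9] = 11; u[10] = 2; u[11] = 0; u[12] = 19; u[13] = 1; u[14] = 22; u[15] = 10; u[16] = 24; u[17] = 16; u[18] = 17; u[19] = 20; u[20] = 4; u[21] = 6.
Since u[21] = u[1] = 6, the sequence is periodic with period 20.
(6810 - 1) mod 20 = 9, so u[6810] = u[10] = 2.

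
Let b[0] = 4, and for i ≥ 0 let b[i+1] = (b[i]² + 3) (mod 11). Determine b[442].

Listing terms: b[0] = 4,  b[1] = 8,  b[2] = 1,  b[3] = 4.
The sequence repeats with period 3.
(442 - 0) mod 3 = 1, so b[442] = b[1] = 8.

8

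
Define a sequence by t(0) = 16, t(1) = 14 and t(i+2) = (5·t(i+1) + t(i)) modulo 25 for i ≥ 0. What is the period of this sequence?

Computing terms: t(0) = 16, t(1) = 14, t(2) = 11, t(3) = 19, t(4) = 6, t(5) = 24, t(6) = 1, t(7) = 4, t(8) = 21, t(9) = 9, t(10) = 16, t(11) = 14.
The sequence repeats with period 10.

10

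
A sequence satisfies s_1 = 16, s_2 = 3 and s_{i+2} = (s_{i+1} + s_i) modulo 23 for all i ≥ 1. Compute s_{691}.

Computing terms: s_1 = 16, s_2 = 3, s_3 = 19, s_4 = 22, s_5 = 18, s_6 = 17, s_7 = 12, s_8 = 6, s_9 = 18, s_{10} = 1, s_{11} = 19, s_{12} = 20, s_{13} = 16, s_{14} = 13, s_{15} = 6, s_{16} = 19, s_{17} = 2, s_{18} = 21, s_{19} = 0, s_{20} = 21, s_{21} = 21, s_{22} = 19, s_{23} = 17, s_{24} = 13, s_{25} = 7, s_{26} = 20, s_{27} = 4, s_{28} = 1, s_{29} = 5, s_{30} = 6, s_{31} = 11, s_{32} = 17, s_{33} = 5, s_{34} = 22, s_{35} = 4, s_{36} = 3, s_{37} = 7, s_{38} = 10, s_{39} = 17, s_{40} = 4, s_{41} = 21, s_{42} = 2, s_{43} = 0, s_{44} = 2, s_{45} = 2, s_{46} = 4, s_{47} = 6, s_{48} = 10, s_{49} = 16, s_{50} = 3.
The sequence repeats with period 48.
(691 - 1) mod 48 = 18, so s_{691} = s_{19} = 0.

0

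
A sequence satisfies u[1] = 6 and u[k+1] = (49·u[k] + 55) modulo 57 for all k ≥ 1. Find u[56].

7

u[1] = 6,  u[2] = 7,  u[3] = 56,  u[4] = 6.
Since u[4] = u[1] = 6, the sequence is periodic with period 3.
So u[56] = u[1 + ((56-1) mod 3)] = u[2] = 7.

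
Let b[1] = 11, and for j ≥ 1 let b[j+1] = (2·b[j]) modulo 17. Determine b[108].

Listing terms: b[1] = 11, b[2] = 5, b[3] = 10, b[4] = 3, b[5] = 6, b[6] = 12, b[7] = 7, b[8] = 14, b[9] = 11.
The sequence repeats with period 8.
So b[108] = b[1 + ((108-1) mod 8)] = b[4] = 3.

3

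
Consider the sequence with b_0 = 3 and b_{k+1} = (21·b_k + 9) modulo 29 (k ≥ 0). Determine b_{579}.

26

Listing terms: b_0 = 3,  b_1 = 14,  b_2 = 13,  b_3 = 21,  b_4 = 15,  b_5 = 5,  b_6 = 27,  b_7 = 25,  b_8 = 12,  b_9 = 0,  b_{10} = 9,  b_{11} = 24,  b_{12} = 20,  b_{13} = 23,  b_{14} = 28,  b_{15} = 17,  b_{16} = 18,  b_{17} = 10,  b_{18} = 16,  b_{19} = 26,  b_{20} = 4,  b_{21} = 6,  b_{22} = 19,  b_{23} = 2,  b_{24} = 22,  b_{25} = 7,  b_{26} = 11,  b_{27} = 8,  b_{28} = 3.
The sequence repeats with period 28.
So b_{579} = b_{0 + ((579-0) mod 28)} = b_{19} = 26.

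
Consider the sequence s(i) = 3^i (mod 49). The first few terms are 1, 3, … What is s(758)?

9

Computing terms: s(0) = 1, s(1) = 3, s(2) = 9, s(3) = 27, s(4) = 32, s(5) = 47, s(6) = 43, s(7) = 31, s(8) = 44, s(9) = 34, s(10) = 4, s(11) = 12, s(12) = 36, s(13) = 10, s(14) = 30, s(15) = 41, s(16) = 25, s(17) = 26, s(18) = 29, s(19) = 38, s(20) = 16, s(21) = 48, s(22) = 46, s(23) = 40, s(24) = 22, s(25) = 17, s(26) = 2, s(27) = 6, s(28) = 18, s(29) = 5, s(30) = 15, s(31) = 45, s(32) = 37, s(33) = 13, s(34) = 39, s(35) = 19, s(36) = 8, s(37) = 24, s(38) = 23, s(39) = 20, s(40) = 11, s(41) = 33, s(42) = 1.
The sequence repeats with period 42.
So s(758) = s(0 + ((758-0) mod 42)) = s(2) = 9.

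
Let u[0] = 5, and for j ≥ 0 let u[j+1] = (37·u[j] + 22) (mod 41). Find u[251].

We have u[0] = 5,  u[1] = 2,  u[2] = 14,  u[3] = 7,  u[4] = 35,  u[5] = 5.
The sequence repeats with period 5.
(251 - 0) mod 5 = 1, so u[251] = u[1] = 2.

2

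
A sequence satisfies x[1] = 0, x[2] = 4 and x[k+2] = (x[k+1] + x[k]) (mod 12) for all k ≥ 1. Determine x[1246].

Computing terms: x[1] = 0; x[2] = 4; x[3] = 4; x[4] = 8; x[5] = 0; x[6] = 8; x[7] = 8; x[8] = 4; x[9] = 0; x[10] = 4.
Since (x[9], x[10]) = (x[1], x[2]) = (0, 4) (two consecutive terms determine the rest), the sequence is periodic with period 8.
So x[1246] = x[1 + ((1246-1) mod 8)] = x[6] = 8.

8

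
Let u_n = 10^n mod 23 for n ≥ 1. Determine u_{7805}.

Computing terms: u_1 = 10,  u_2 = 8,  u_3 = 11,  u_4 = 18,  u_5 = 19,  u_6 = 6,  u_7 = 14,  u_8 = 2,  u_9 = 20,  u_{10} = 16,  u_{11} = 22,  u_{12} = 13,  u_{13} = 15,  u_{14} = 12,  u_{15} = 5,  u_{16} = 4,  u_{17} = 17,  u_{18} = 9,  u_{19} = 21,  u_{20} = 3,  u_{21} = 7,  u_{22} = 1,  u_{23} = 10.
Since u_{23} = u_1 = 10, the sequence is periodic with period 22.
So u_{7805} = u_{1 + ((7805-1) mod 22)} = u_{17} = 17.

17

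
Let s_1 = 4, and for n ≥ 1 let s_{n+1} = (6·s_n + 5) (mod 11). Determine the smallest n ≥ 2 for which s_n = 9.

10

Listing terms: s_1 = 4,  s_2 = 7,  s_3 = 3,  s_4 = 1,  s_5 = 0,  s_6 = 5,  s_7 = 2,  s_8 = 6,  s_9 = 8,  s_{10} = 9,  s_{11} = 4.
The sequence repeats with period 10.
The value 9 first appears (with n ≥ 2) at s_{10}.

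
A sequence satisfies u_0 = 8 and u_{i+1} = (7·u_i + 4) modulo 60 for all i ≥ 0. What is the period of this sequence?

12

Listing terms: u_0 = 8,  u_1 = 0,  u_2 = 4,  u_3 = 32,  u_4 = 48,  u_5 = 40,  u_6 = 44,  u_7 = 12,  u_8 = 28,  u_9 = 20,  u_{10} = 24,  u_{11} = 52,  u_{12} = 8.
Since u_{12} = u_0 = 8, the sequence is periodic with period 12.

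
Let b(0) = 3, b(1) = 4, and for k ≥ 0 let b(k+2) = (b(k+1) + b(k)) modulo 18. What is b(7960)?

We have b(0) = 3, b(1) = 4, b(2) = 7, b(3) = 11, b(4) = 0, b(5) = 11, b(6) = 11, b(7) = 4, b(8) = 15, b(9) = 1, b(10) = 16, b(11) = 17, b(12) = 15, b(13) = 14, b(14) = 11, b(15) = 7, b(16) = 0, b(17) = 7, b(18) = 7, b(19) = 14, b(20) = 3, b(21) = 17, b(22) = 2, b(23) = 1, b(24) = 3, b(25) = 4.
The sequence repeats with period 24.
(7960 - 0) mod 24 = 16, so b(7960) = b(16) = 0.

0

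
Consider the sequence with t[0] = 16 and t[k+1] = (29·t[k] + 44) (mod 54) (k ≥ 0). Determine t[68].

34

t[0] = 16, t[1] = 22, t[2] = 34, t[3] = 4, t[4] = 52, t[5] = 40, t[6] = 16.
The sequence repeats with period 6.
(68 - 0) mod 6 = 2, so t[68] = t[2] = 34.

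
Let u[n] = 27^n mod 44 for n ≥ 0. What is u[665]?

23

Listing terms: u[0] = 1, u[1] = 27, u[2] = 25, u[3] = 15, u[4] = 9, u[5] = 23, u[6] = 5, u[7] = 3, u[8] = 37, u[9] = 31, u[10] = 1.
Since u[10] = u[0] = 1, the sequence is periodic with period 10.
(665 - 0) mod 10 = 5, so u[665] = u[5] = 23.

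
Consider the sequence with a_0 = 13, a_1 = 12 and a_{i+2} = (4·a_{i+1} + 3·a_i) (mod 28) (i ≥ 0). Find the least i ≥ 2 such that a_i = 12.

7

Listing terms: a_0 = 13,  a_1 = 12,  a_2 = 3,  a_3 = 20,  a_4 = 5,  a_5 = 24,  a_6 = 27,  a_7 = 12,  a_8 = 17,  a_9 = 20,  a_{10} = 19,  a_{11} = 24,  a_{12} = 13,  a_{13} = 12.
The sequence repeats with period 12.
The value 12 first appears (with i ≥ 2) at a_7.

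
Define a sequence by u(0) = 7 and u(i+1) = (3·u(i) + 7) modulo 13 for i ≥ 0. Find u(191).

0

Listing terms: u(0) = 7; u(1) = 2; u(2) = 0; u(3) = 7.
Since u(3) = u(0) = 7, the sequence is periodic with period 3.
So u(191) = u(0 + ((191-0) mod 3)) = u(2) = 0.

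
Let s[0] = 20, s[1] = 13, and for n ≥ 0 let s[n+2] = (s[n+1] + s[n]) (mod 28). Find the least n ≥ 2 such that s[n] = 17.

Listing terms: s[0] = 20, s[1] = 13, s[2] = 5, s[3] = 18, s[4] = 23, s[5] = 13, s[6] = 8, s[7] = 21, s[8] = 1, s[9] = 22, s[10] = 23, s[11] = 17, s[12] = 12, s[13] = 1, s[14] = 13, s[15] = 14, s[16] = 27, s[17] = 13, s[18] = 12, s[19] = 25, s[20] = 9, s[21] = 6, s[22] = 15, s[23] = 21, s[24] = 8, s[25] = 1, s[26] = 9, s[27] = 10, s[28] = 19, s[29] = 1, s[30] = 20, s[31] = 21, s[32] = 13, s[33] = 6, s[34] = 19, s[35] = 25, s[36] = 16, s[37] = 13, s[38] = 1, s[39] = 14, s[40] = 15, s[41] = 1, s[42] = 16, s[43] = 17, s[44] = 5, s[45] = 22, s[46] = 27, s[47] = 21, s[48] = 20, s[49] = 13.
Since (s[48], s[49]) = (s[0], s[1]) = (20, 13) (two consecutive terms determine the rest), the sequence is periodic with period 48.
The value 17 first appears (with n ≥ 2) at s[11].

11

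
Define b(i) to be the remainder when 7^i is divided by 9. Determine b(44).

b(1) = 7, b(2) = 4, b(3) = 1, b(4) = 7.
The sequence repeats with period 3.
(44 - 1) mod 3 = 1, so b(44) = b(2) = 4.

4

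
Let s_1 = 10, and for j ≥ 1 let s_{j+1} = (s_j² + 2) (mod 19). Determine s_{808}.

0

Listing terms: s_1 = 10, s_2 = 7, s_3 = 13, s_4 = 0, s_5 = 2, s_6 = 6, s_7 = 0.
Since s_7 = s_4 = 0, the sequence is eventually periodic: after a pre-period of length 3 it cycles with period 3.
For j ≥ 4, s_j depends only on (j - 4) mod 3. (808 - 4) mod 3 = 0, so s_{808} = s_4 = 0.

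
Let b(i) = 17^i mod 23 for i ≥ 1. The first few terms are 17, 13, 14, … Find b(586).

We have b(1) = 17,  b(2) = 13,  b(3) = 14,  b(4) = 8,  b(5) = 21,  b(6) = 12,  b(7) = 20,  b(8) = 18,  b(9) = 7,  b(10) = 4,  b(11) = 22,  b(12) = 6,  b(13) = 10,  b(14) = 9,  b(15) = 15,  b(16) = 2,  b(17) = 11,  b(18) = 3,  b(19) = 5,  b(20) = 16,  b(21) = 19,  b(22) = 1,  b(23) = 17.
The sequence repeats with period 22.
So b(586) = b(1 + ((586-1) mod 22)) = b(14) = 9.

9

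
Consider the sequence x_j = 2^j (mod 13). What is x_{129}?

5

Computing terms: x_1 = 2, x_2 = 4, x_3 = 8, x_4 = 3, x_5 = 6, x_6 = 12, x_7 = 11, x_8 = 9, x_9 = 5, x_{10} = 10, x_{11} = 7, x_{12} = 1, x_{13} = 2.
The sequence repeats with period 12.
(129 - 1) mod 12 = 8, so x_{129} = x_9 = 5.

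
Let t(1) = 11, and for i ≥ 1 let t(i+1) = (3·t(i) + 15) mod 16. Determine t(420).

We have t(1) = 11; t(2) = 0; t(3) = 15; t(4) = 12; t(5) = 3; t(6) = 8; t(7) = 7; t(8) = 4; t(9) = 11.
Since t(9) = t(1) = 11, the sequence is periodic with period 8.
(420 - 1) mod 8 = 3, so t(420) = t(4) = 12.

12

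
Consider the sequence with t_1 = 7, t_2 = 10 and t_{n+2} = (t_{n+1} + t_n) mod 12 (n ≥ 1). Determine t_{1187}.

8

We have t_1 = 7, t_2 = 10, t_3 = 5, t_4 = 3, t_5 = 8, t_6 = 11, t_7 = 7, t_8 = 6, t_9 = 1, t_{10} = 7, t_{11} = 8, t_{12} = 3, t_{13} = 11, t_{14} = 2, t_{15} = 1, t_{16} = 3, t_{17} = 4, t_{18} = 7, t_{19} = 11, t_{20} = 6, t_{21} = 5, t_{22} = 11, t_{23} = 4, t_{24} = 3, t_{25} = 7, t_{26} = 10.
The sequence repeats with period 24.
So t_{1187} = t_{1 + ((1187-1) mod 24)} = t_{11} = 8.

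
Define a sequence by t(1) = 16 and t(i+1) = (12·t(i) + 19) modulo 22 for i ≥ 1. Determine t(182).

Listing terms: t(1) = 16, t(2) = 13, t(3) = 21, t(4) = 7, t(5) = 15, t(6) = 1, t(7) = 9, t(8) = 17, t(9) = 3, t(10) = 11, t(11) = 19, t(12) = 5, t(13) = 13.
Since t(13) = t(2) = 13, the sequence is eventually periodic: after a pre-period of length 1 it cycles with period 11.
For i ≥ 2, t(i) depends only on (i - 2) mod 11. (182 - 2) mod 11 = 4, so t(182) = t(6) = 1.

1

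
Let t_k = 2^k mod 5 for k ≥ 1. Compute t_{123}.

We have t_1 = 2; t_2 = 4; t_3 = 3; t_4 = 1; t_5 = 2.
Since t_5 = t_1 = 2, the sequence is periodic with period 4.
(123 - 1) mod 4 = 2, so t_{123} = t_3 = 3.

3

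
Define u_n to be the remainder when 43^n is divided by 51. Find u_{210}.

13

Computing terms: u_1 = 43,  u_2 = 13,  u_3 = 49,  u_4 = 16,  u_5 = 25,  u_6 = 4,  u_7 = 19,  u_8 = 1,  u_9 = 43.
The sequence repeats with period 8.
So u_{210} = u_{1 + ((210-1) mod 8)} = u_2 = 13.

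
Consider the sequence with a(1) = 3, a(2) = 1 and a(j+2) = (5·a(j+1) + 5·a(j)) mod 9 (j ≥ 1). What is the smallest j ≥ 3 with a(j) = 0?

Computing terms: a(1) = 3, a(2) = 1, a(3) = 2, a(4) = 6, a(5) = 4, a(6) = 5, a(7) = 0, a(8) = 7, a(9) = 8, a(10) = 3, a(11) = 1.
Since (a(10), a(11)) = (a(1), a(2)) = (3, 1) (two consecutive terms determine the rest), the sequence is periodic with period 9.
The value 0 first appears (with j ≥ 3) at a(7).

7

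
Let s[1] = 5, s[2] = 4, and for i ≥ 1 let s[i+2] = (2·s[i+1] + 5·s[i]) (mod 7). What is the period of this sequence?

24

s[1] = 5; s[2] = 4; s[3] = 5; s[4] = 2; s[5] = 1; s[6] = 5; s[7] = 1; s[8] = 6; s[9] = 3; s[10] = 1; s[11] = 3; s[12] = 4; s[13] = 2; s[14] = 3; s[15] = 2; s[16] = 5; s[17] = 6; s[18] = 2; s[19] = 6; s[20] = 1; s[21] = 4; s[22] = 6; s[23] = 4; s[24] = 3; s[25] = 5; s[26] = 4.
The sequence repeats with period 24.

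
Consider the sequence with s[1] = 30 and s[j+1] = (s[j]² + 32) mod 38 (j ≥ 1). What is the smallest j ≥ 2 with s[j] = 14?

We have s[1] = 30,  s[2] = 20,  s[3] = 14,  s[4] = 0,  s[5] = 32,  s[6] = 30.
Since s[6] = s[1] = 30, the sequence is periodic with period 5.
The value 14 first appears (with j ≥ 2) at s[3].

3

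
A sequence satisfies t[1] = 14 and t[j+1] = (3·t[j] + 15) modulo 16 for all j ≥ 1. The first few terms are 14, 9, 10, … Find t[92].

Listing terms: t[1] = 14, t[2] = 9, t[3] = 10, t[4] = 13, t[5] = 6, t[6] = 1, t[7] = 2, t[8] = 5, t[9] = 14.
Since t[9] = t[1] = 14, the sequence is periodic with period 8.
(92 - 1) mod 8 = 3, so t[92] = t[4] = 13.

13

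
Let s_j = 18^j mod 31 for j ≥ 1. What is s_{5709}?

2

s_1 = 18; s_2 = 14; s_3 = 4; s_4 = 10; s_5 = 25; s_6 = 16; s_7 = 9; s_8 = 7; s_9 = 2; s_{10} = 5; s_{11} = 28; s_{12} = 8; s_{13} = 20; s_{14} = 19; s_{15} = 1; s_{16} = 18.
The sequence repeats with period 15.
So s_{5709} = s_{1 + ((5709-1) mod 15)} = s_9 = 2.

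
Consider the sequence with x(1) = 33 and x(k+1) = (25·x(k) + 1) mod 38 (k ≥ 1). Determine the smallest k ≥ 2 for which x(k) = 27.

13

Computing terms: x(1) = 33, x(2) = 28, x(3) = 17, x(4) = 8, x(5) = 11, x(6) = 10, x(7) = 23, x(8) = 6, x(9) = 37, x(10) = 14, x(11) = 9, x(12) = 36, x(13) = 27, x(14) = 30, x(15) = 29, x(16) = 4, x(17) = 25, x(18) = 18, x(19) = 33.
The sequence repeats with period 18.
The value 27 first appears (with k ≥ 2) at x(13).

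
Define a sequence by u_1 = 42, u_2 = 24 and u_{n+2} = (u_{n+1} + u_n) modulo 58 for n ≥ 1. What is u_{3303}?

2

Computing terms: u_1 = 42,  u_2 = 24,  u_3 = 8,  u_4 = 32,  u_5 = 40,  u_6 = 14,  u_7 = 54,  u_8 = 10,  u_9 = 6,  u_{10} = 16,  u_{11} = 22,  u_{12} = 38,  u_{13} = 2,  u_{14} = 40,  u_{15} = 42,  u_{16} = 24.
The sequence repeats with period 14.
(3303 - 1) mod 14 = 12, so u_{3303} = u_{13} = 2.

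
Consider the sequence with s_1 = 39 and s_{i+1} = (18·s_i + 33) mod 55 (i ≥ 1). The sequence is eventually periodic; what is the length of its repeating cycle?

20

Listing terms: s_1 = 39, s_2 = 20, s_3 = 8, s_4 = 12, s_5 = 29, s_6 = 5, s_7 = 13, s_8 = 47, s_9 = 54, s_{10} = 15, s_{11} = 28, s_{12} = 42, s_{13} = 19, s_{14} = 45, s_{15} = 18, s_{16} = 27, s_{17} = 24, s_{18} = 25, s_{19} = 43, s_{20} = 37, s_{21} = 39.
Since s_{21} = s_1 = 39, the sequence is periodic with period 20.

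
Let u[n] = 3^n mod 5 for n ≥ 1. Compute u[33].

3

u[1] = 3,  u[2] = 4,  u[3] = 2,  u[4] = 1,  u[5] = 3.
The sequence repeats with period 4.
(33 - 1) mod 4 = 0, so u[33] = u[1] = 3.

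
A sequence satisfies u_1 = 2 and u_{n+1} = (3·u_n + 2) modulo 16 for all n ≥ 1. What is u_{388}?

0

We have u_1 = 2; u_2 = 8; u_3 = 10; u_4 = 0; u_5 = 2.
Since u_5 = u_1 = 2, the sequence is periodic with period 4.
(388 - 1) mod 4 = 3, so u_{388} = u_4 = 0.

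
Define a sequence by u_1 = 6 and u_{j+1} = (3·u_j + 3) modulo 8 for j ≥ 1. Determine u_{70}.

5

Listing terms: u_1 = 6; u_2 = 5; u_3 = 2; u_4 = 1; u_5 = 6.
Since u_5 = u_1 = 6, the sequence is periodic with period 4.
So u_{70} = u_{1 + ((70-1) mod 4)} = u_2 = 5.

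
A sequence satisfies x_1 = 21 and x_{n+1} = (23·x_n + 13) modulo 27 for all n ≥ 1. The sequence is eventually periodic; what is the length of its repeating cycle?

x_1 = 21,  x_2 = 10,  x_3 = 0,  x_4 = 13,  x_5 = 15,  x_6 = 7,  x_7 = 12,  x_8 = 19,  x_9 = 18,  x_{10} = 22,  x_{11} = 6,  x_{12} = 16,  x_{13} = 3,  x_{14} = 1,  x_{15} = 9,  x_{16} = 4,  x_{17} = 24,  x_{18} = 25,  x_{19} = 21.
The sequence repeats with period 18.

18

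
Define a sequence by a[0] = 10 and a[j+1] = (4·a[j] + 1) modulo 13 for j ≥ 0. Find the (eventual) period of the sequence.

a[0] = 10; a[1] = 2; a[2] = 9; a[3] = 11; a[4] = 6; a[5] = 12; a[6] = 10.
Since a[6] = a[0] = 10, the sequence is periodic with period 6.

6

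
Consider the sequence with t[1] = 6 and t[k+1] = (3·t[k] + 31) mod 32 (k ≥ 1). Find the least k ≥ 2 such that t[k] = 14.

13

We have t[1] = 6,  t[2] = 17,  t[3] = 18,  t[4] = 21,  t[5] = 30,  t[6] = 25,  t[7] = 10,  t[8] = 29,  t[9] = 22,  t[10] = 1,  t[11] = 2,  t[12] = 5,  t[13] = 14,  t[14] = 9,  t[15] = 26,  t[16] = 13,  t[17] = 6.
Since t[17] = t[1] = 6, the sequence is periodic with period 16.
The value 14 first appears (with k ≥ 2) at t[13].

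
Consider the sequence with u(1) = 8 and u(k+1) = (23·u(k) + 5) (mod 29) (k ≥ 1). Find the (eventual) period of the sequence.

7

Listing terms: u(1) = 8; u(2) = 15; u(3) = 2; u(4) = 22; u(5) = 18; u(6) = 13; u(7) = 14; u(8) = 8.
Since u(8) = u(1) = 8, the sequence is periodic with period 7.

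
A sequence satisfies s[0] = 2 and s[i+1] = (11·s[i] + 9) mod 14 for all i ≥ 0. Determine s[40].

s[0] = 2, s[1] = 3, s[2] = 0, s[3] = 9, s[4] = 10, s[5] = 7, s[6] = 2.
The sequence repeats with period 6.
(40 - 0) mod 6 = 4, so s[40] = s[4] = 10.

10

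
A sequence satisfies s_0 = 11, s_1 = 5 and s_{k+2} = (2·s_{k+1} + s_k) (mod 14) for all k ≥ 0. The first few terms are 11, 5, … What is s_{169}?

5

Computing terms: s_0 = 11; s_1 = 5; s_2 = 7; s_3 = 5; s_4 = 3; s_5 = 11; s_6 = 11; s_7 = 5.
The sequence repeats with period 6.
(169 - 0) mod 6 = 1, so s_{169} = s_1 = 5.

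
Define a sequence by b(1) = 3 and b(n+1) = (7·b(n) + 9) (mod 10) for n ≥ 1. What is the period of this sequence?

Listing terms: b(1) = 3; b(2) = 0; b(3) = 9; b(4) = 2; b(5) = 3.
The sequence repeats with period 4.

4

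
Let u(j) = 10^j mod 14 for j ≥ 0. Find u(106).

Computing terms: u(0) = 1; u(1) = 10; u(2) = 2; u(3) = 6; u(4) = 4; u(5) = 12; u(6) = 8; u(7) = 10.
Since u(7) = u(1) = 10, the sequence is eventually periodic: after a pre-period of length 1 it cycles with period 6.
For j ≥ 1, u(j) depends only on (j - 1) mod 6. (106 - 1) mod 6 = 3, so u(106) = u(4) = 4.

4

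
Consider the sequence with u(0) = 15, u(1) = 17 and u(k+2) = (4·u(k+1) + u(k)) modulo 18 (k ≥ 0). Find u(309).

1

u(0) = 15,  u(1) = 17,  u(2) = 11,  u(3) = 7,  u(4) = 3,  u(5) = 1,  u(6) = 7,  u(7) = 11,  u(8) = 15,  u(9) = 17.
The sequence repeats with period 8.
So u(309) = u(0 + ((309-0) mod 8)) = u(5) = 1.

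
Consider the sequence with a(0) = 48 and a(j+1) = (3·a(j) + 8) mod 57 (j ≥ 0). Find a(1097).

We have a(0) = 48, a(1) = 38, a(2) = 8, a(3) = 32, a(4) = 47, a(5) = 35, a(6) = 56, a(7) = 5, a(8) = 23, a(9) = 20, a(10) = 11, a(11) = 41, a(12) = 17, a(13) = 2, a(14) = 14, a(15) = 50, a(16) = 44, a(17) = 26, a(18) = 29, a(19) = 38.
Since a(19) = a(1) = 38, the sequence is eventually periodic: after a pre-period of length 1 it cycles with period 18.
For j ≥ 1, a(j) depends only on (j - 1) mod 18. (1097 - 1) mod 18 = 16, so a(1097) = a(17) = 26.

26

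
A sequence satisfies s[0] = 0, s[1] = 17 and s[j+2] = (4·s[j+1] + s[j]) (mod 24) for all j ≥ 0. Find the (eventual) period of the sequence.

8

Computing terms: s[0] = 0; s[1] = 17; s[2] = 20; s[3] = 1; s[4] = 0; s[5] = 1; s[6] = 4; s[7] = 17; s[8] = 0; s[9] = 17.
Since (s[8], s[9]) = (s[0], s[1]) = (0, 17) (two consecutive terms determine the rest), the sequence is periodic with period 8.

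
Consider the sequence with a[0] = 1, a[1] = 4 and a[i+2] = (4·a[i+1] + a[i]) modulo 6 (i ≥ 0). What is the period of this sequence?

Computing terms: a[0] = 1; a[1] = 4; a[2] = 5; a[3] = 0; a[4] = 5; a[5] = 2; a[6] = 1; a[7] = 0; a[8] = 1; a[9] = 4.
The sequence repeats with period 8.

8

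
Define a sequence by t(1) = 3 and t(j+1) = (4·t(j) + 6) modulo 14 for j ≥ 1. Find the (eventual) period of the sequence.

Computing terms: t(1) = 3,  t(2) = 4,  t(3) = 8,  t(4) = 10,  t(5) = 4.
Since t(5) = t(2) = 4, the sequence is eventually periodic: after a pre-period of length 1 it cycles with period 3.

3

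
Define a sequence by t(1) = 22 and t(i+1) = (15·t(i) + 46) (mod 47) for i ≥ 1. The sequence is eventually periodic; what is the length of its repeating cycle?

46

We have t(1) = 22; t(2) = 0; t(3) = 46; t(4) = 31; t(5) = 41; t(6) = 3; t(7) = 44; t(8) = 1; t(9) = 14; t(10) = 21; t(11) = 32; t(12) = 9; t(13) = 40; t(14) = 35; t(15) = 7; t(16) = 10; t(17) = 8; t(18) = 25; t(19) = 45; t(20) = 16; t(21) = 4; t(22) = 12; t(23) = 38; t(24) = 5; t(25) = 27; t(26) = 28; t(27) = 43; t(28) = 33; t(29) = 24; t(30) = 30; t(31) = 26; t(32) = 13; t(33) = 6; t(34) = 42; t(35) = 18; t(36) = 34; t(37) = 39; t(38) = 20; t(39) = 17; t(40) = 19; t(41) = 2; t(42) = 29; t(43) = 11; t(44) = 23; t(45) = 15; t(46) = 36; t(47) = 22.
The sequence repeats with period 46.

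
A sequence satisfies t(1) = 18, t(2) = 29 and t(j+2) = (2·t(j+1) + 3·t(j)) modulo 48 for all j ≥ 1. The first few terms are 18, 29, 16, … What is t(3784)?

11

Computing terms: t(1) = 18; t(2) = 29; t(3) = 16; t(4) = 23; t(5) = 46; t(6) = 17; t(7) = 28; t(8) = 11; t(9) = 10; t(10) = 5; t(11) = 40; t(12) = 47; t(13) = 22; t(14) = 41; t(15) = 4; t(16) = 35; t(17) = 34; t(18) = 29; t(19) = 16.
Since (t(18), t(19)) = (t(2), t(3)) = (29, 16) (two consecutive terms determine the rest), the sequence is eventually periodic: after a pre-period of length 1 it cycles with period 16.
For j ≥ 2, t(j) depends only on (j - 2) mod 16. (3784 - 2) mod 16 = 6, so t(3784) = t(8) = 11.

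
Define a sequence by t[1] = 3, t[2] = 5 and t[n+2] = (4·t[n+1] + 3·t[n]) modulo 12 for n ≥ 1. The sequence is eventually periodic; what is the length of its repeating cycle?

Computing terms: t[1] = 3,  t[2] = 5,  t[3] = 5,  t[4] = 11,  t[5] = 11,  t[6] = 5,  t[7] = 5.
Since (t[6], t[7]) = (t[2], t[3]) = (5, 5) (two consecutive terms determine the rest), the sequence is eventually periodic: after a pre-period of length 1 it cycles with period 4.

4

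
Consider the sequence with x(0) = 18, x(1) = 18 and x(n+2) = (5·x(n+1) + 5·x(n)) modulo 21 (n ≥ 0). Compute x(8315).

We have x(0) = 18, x(1) = 18, x(2) = 12, x(3) = 3, x(4) = 12, x(5) = 12, x(6) = 15, x(7) = 9, x(8) = 15, x(9) = 15, x(10) = 3, x(11) = 6, x(12) = 3, x(13) = 3, x(14) = 9, x(15) = 18, x(16) = 9, x(17) = 9, x(18) = 6, x(19) = 12, x(20) = 6, x(21) = 6, x(22) = 18, x(23) = 15, x(24) = 18, x(25) = 18.
Since (x(24), x(25)) = (x(0), x(1)) = (18, 18) (two consecutive terms determine the rest), the sequence is periodic with period 24.
So x(8315) = x(0 + ((8315-0) mod 24)) = x(11) = 6.

6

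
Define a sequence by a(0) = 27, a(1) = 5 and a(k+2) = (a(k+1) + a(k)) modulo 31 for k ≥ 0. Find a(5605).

26

We have a(0) = 27, a(1) = 5, a(2) = 1, a(3) = 6, a(4) = 7, a(5) = 13, a(6) = 20, a(7) = 2, a(8) = 22, a(9) = 24, a(10) = 15, a(11) = 8, a(12) = 23, a(13) = 0, a(14) = 23, a(15) = 23, a(16) = 15, a(17) = 7, a(18) = 22, a(19) = 29, a(20) = 20, a(21) = 18, a(22) = 7, a(23) = 25, a(24) = 1, a(25) = 26, a(26) = 27, a(27) = 22, a(28) = 18, a(29) = 9, a(30) = 27, a(31) = 5.
The sequence repeats with period 30.
So a(5605) = a(0 + ((5605-0) mod 30)) = a(25) = 26.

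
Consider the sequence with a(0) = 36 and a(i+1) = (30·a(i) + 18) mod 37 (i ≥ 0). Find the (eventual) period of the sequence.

We have a(0) = 36,  a(1) = 25,  a(2) = 28,  a(3) = 7,  a(4) = 6,  a(5) = 13,  a(6) = 1,  a(7) = 11,  a(8) = 15,  a(9) = 24,  a(10) = 35,  a(11) = 32,  a(12) = 16,  a(13) = 17,  a(14) = 10,  a(15) = 22,  a(16) = 12,  a(17) = 8,  a(18) = 36.
Since a(18) = a(0) = 36, the sequence is periodic with period 18.

18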